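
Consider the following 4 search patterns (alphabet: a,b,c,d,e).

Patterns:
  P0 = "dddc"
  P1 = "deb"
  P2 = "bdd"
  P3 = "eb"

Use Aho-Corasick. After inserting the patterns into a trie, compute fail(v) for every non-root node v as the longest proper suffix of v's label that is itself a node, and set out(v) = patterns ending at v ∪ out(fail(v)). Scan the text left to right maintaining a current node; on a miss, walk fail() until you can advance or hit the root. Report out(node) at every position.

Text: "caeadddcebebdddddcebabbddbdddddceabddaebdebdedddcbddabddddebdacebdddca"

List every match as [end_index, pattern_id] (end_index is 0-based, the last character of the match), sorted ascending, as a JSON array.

Build:
Trie nodes:
  n0 'ε': b→7 d→1 e→10
  n1 'd': d→2 e→5
  n2 'dd': d→3
  n3 'ddd': c→4
  n4 'dddc': ·  [P0 ends]
  n5 'de': b→6
  n6 'deb': ·  [P1 ends]
  n7 'b': d→8
  n8 'bd': d→9
  n9 'bdd': ·  [P2 ends]
  n10 'e': b→11
  n11 'eb': ·  [P3 ends]

BFS fail/out derivation:
  n1('d'): parent n0 fail=0; on 'd' 0 → fail=0;  out ∅∪∅=∅
  n7('b'): parent n0 fail=0; on 'b' 0 → fail=0;  out ∅∪∅=∅
  n10('e'): parent n0 fail=0; on 'e' 0 → fail=0;  out ∅∪∅=∅
  n2('dd'): parent n1 fail=0; on 'd' 0 → fail=1;  out ∅∪∅=∅
  n5('de'): parent n1 fail=0; on 'e' 0 → fail=10;  out ∅∪∅=∅
  n8('bd'): parent n7 fail=0; on 'd' 0 → fail=1;  out ∅∪∅=∅
  n11('eb'): parent n10 fail=0; on 'b' 0 → fail=7;  out {3}∪∅={3}
  n3('ddd'): parent n2 fail=1; on 'd' 1 → fail=2;  out ∅∪∅=∅
  n6('deb'): parent n5 fail=10; on 'b' 10 → fail=11;  out {1}∪{3}={1,3}
  n9('bdd'): parent n8 fail=1; on 'd' 1 → fail=2;  out {2}∪∅={2}
  n4('dddc'): parent n3 fail=2; on 'c' 2→1→0 → fail=0;  out {0}∪∅={0}

Text stream:
pos 0 'c': at 0
pos 1 'a': at 0
pos 2 'e': at 10
pos 3 'a': at 0 ·f
pos 4 'd': at 1
pos 5 'd': at 2
pos 6 'd': at 3
pos 7 'c': at 4  emit P0@[4:7]
pos 8 'e': at 10 ·f
pos 9 'b': at 11  emit P3@[8:9]
pos 10 'e': at 10 ·f
pos 11 'b': at 11  emit P3@[10:11]
pos 12 'd': at 8 ·f
pos 13 'd': at 9  emit P2@[11:13]
pos 14 'd': at 3 ·f
pos 15 'd': at 3 ·f
pos 16 'd': at 3 ·f
pos 17 'c': at 4  emit P0@[14:17]
pos 18 'e': at 10 ·f
pos 19 'b': at 11  emit P3@[18:19]
pos 20 'a': at 0 ·f
pos 21 'b': at 7
pos 22 'b': at 7 ·f
pos 23 'd': at 8
pos 24 'd': at 9  emit P2@[22:24]
pos 25 'b': at 7 ·f
pos 26 'd': at 8
pos 27 'd': at 9  emit P2@[25:27]
pos 28 'd': at 3 ·f
pos 29 'd': at 3 ·f
pos 30 'd': at 3 ·f
pos 31 'c': at 4  emit P0@[28:31]
pos 32 'e': at 10 ·f
pos 33 'a': at 0 ·f
pos 34 'b': at 7
pos 35 'd': at 8
pos 36 'd': at 9  emit P2@[34:36]
pos 37 'a': at 0 ·f
pos 38 'e': at 10
pos 39 'b': at 11  emit P3@[38:39]
pos 40 'd': at 8 ·f
pos 41 'e': at 5 ·f
pos 42 'b': at 6  emit P1@[40:42],P3@[41:42]
pos 43 'd': at 8 ·f
pos 44 'e': at 5 ·f
pos 45 'd': at 1 ·f
pos 46 'd': at 2
pos 47 'd': at 3
pos 48 'c': at 4  emit P0@[45:48]
pos 49 'b': at 7 ·f
pos 50 'd': at 8
pos 51 'd': at 9  emit P2@[49:51]
pos 52 'a': at 0 ·f
pos 53 'b': at 7
pos 54 'd': at 8
pos 55 'd': at 9  emit P2@[53:55]
pos 56 'd': at 3 ·f
pos 57 'd': at 3 ·f
pos 58 'e': at 5 ·f
pos 59 'b': at 6  emit P1@[57:59],P3@[58:59]
pos 60 'd': at 8 ·f
pos 61 'a': at 0 ·f
pos 62 'c': at 0
pos 63 'e': at 10
pos 64 'b': at 11  emit P3@[63:64]
pos 65 'd': at 8 ·f
pos 66 'd': at 9  emit P2@[64:66]
pos 67 'd': at 3 ·f
pos 68 'c': at 4  emit P0@[65:68]
pos 69 'a': at 0 ·f

Result: [[7,0],[9,3],[11,3],[13,2],[17,0],[19,3],[24,2],[27,2],[31,0],[36,2],[39,3],[42,1],[42,3],[48,0],[51,2],[55,2],[59,1],[59,3],[64,3],[66,2],[68,0]]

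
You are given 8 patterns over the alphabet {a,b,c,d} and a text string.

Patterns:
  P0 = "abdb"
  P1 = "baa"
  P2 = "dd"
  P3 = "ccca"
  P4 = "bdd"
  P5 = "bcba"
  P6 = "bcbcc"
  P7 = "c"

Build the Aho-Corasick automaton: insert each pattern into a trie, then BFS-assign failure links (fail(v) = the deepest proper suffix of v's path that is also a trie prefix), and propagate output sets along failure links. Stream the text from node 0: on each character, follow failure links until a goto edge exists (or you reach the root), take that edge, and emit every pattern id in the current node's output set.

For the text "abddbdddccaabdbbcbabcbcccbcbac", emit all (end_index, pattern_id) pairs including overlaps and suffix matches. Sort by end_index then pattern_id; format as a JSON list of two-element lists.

Build:
Trie nodes:
  n0 'ε': a→1 b→5 c→10 d→8
  n1 'a': b→2
  n2 'ab': d→3
  n3 'abd': b→4
  n4 'abdb': ·  ←P0
  n5 'b': a→6 c→16 d→14
  n6 'ba': a→7
  n7 'baa': ·  ←P1
  n8 'd': d→9
  n9 'dd': ·  ←P2
  n10 'c': c→11  ←P7
  n11 'cc': c→12
  n12 'ccc': a→13
  n13 'ccca': ·  ←P3
  n14 'bd': d→15
  n15 'bdd': ·  ←P4
  n16 'bc': b→17
  n17 'bcb': a→18 c→19
  n18 'bcba': ·  ←P5
  n19 'bcbc': c→20
  n20 'bcbcc': ·  ←P6

BFS fail/out derivation:
  fail(1) 'a': from fail(0)=0 chase 'a': 0 ⇒ 0;  out=∅∪out(0)=∅
  fail(5) 'b': from fail(0)=0 chase 'b': 0 ⇒ 0;  out=∅∪out(0)=∅
  fail(8) 'd': from fail(0)=0 chase 'd': 0 ⇒ 0;  out=∅∪out(0)=∅
  fail(10) 'c': from fail(0)=0 chase 'c': 0 ⇒ 0;  out={7}∪out(0)={7}
  fail(2) 'ab': from fail(1)=0 chase 'b': 0 ⇒ 5;  out=∅∪out(5)=∅
  fail(6) 'ba': from fail(5)=0 chase 'a': 0 ⇒ 1;  out=∅∪out(1)=∅
  fail(9) 'dd': from fail(8)=0 chase 'd': 0 ⇒ 8;  out={2}∪out(8)={2}
  fail(11) 'cc': from fail(10)=0 chase 'c': 0 ⇒ 10;  out=∅∪out(10)={7}
  fail(14) 'bd': from fail(5)=0 chase 'd': 0 ⇒ 8;  out=∅∪out(8)=∅
  fail(16) 'bc': from fail(5)=0 chase 'c': 0 ⇒ 10;  out=∅∪out(10)={7}
  fail(3) 'abd': from fail(2)=5 chase 'd': 5 ⇒ 14;  out=∅∪out(14)=∅
  fail(7) 'baa': from fail(6)=1 chase 'a': 1→0 ⇒ 1;  out={1}∪out(1)={1}
  fail(12) 'ccc': from fail(11)=10 chase 'c': 10 ⇒ 11;  out=∅∪out(11)={7}
  fail(15) 'bdd': from fail(14)=8 chase 'd': 8 ⇒ 9;  out={4}∪out(9)={2,4}
  fail(17) 'bcb': from fail(16)=10 chase 'b': 10→0 ⇒ 5;  out=∅∪out(5)=∅
  fail(4) 'abdb': from fail(3)=14 chase 'b': 14→8→0 ⇒ 5;  out={0}∪out(5)={0}
  fail(13) 'ccca': from fail(12)=11 chase 'a': 11→10→0 ⇒ 1;  out={3}∪out(1)={3}
  fail(18) 'bcba': from fail(17)=5 chase 'a': 5 ⇒ 6;  out={5}∪out(6)={5}
  fail(19) 'bcbc': from fail(17)=5 chase 'c': 5 ⇒ 16;  out=∅∪out(16)={7}
  fail(20) 'bcbcc': from fail(19)=16 chase 'c': 16→10 ⇒ 11;  out={6}∪out(11)={6,7}

Run:
[0] read 'a'  n0⇒n1
[1] read 'b'  n1⇒n2
[2] read 'd'  n2⇒n3
[3] read 'd'  n3⇒n15 (fail-walked)  → match P2@[2:3],P4@[1:3]
[4] read 'b'  n15⇒n5 (fail-walked)
[5] read 'd'  n5⇒n14
[6] read 'd'  n14⇒n15  → match P2@[5:6],P4@[4:6]
[7] read 'd'  n15⇒n9 (fail-walked)  → match P2@[6:7]
[8] read 'c'  n9⇒n10 (fail-walked)  → match P7@[8:8]
[9] read 'c'  n10⇒n11  → match P7@[9:9]
[10] read 'a'  n11⇒n1 (fail-walked)
[11] read 'a'  n1⇒n1 (fail-walked)
[12] read 'b'  n1⇒n2
[13] read 'd'  n2⇒n3
[14] read 'b'  n3⇒n4  → match P0@[11:14]
[15] read 'b'  n4⇒n5 (fail-walked)
[16] read 'c'  n5⇒n16  → match P7@[16:16]
[17] read 'b'  n16⇒n17
[18] read 'a'  n17⇒n18  → match P5@[15:18]
[19] read 'b'  n18⇒n2 (fail-walked)
[20] read 'c'  n2⇒n16 (fail-walked)  → match P7@[20:20]
[21] read 'b'  n16⇒n17
[22] read 'c'  n17⇒n19  → match P7@[22:22]
[23] read 'c'  n19⇒n20  → match P6@[19:23],P7@[23:23]
[24] read 'c'  n20⇒n12 (fail-walked)  → match P7@[24:24]
[25] read 'b'  n12⇒n5 (fail-walked)
[26] read 'c'  n5⇒n16  → match P7@[26:26]
[27] read 'b'  n16⇒n17
[28] read 'a'  n17⇒n18  → match P5@[25:28]
[29] read 'c'  n18⇒n10 (fail-walked)  → match P7@[29:29]

Result: [[3,2],[3,4],[6,2],[6,4],[7,2],[8,7],[9,7],[14,0],[16,7],[18,5],[20,7],[22,7],[23,6],[23,7],[24,7],[26,7],[28,5],[29,7]]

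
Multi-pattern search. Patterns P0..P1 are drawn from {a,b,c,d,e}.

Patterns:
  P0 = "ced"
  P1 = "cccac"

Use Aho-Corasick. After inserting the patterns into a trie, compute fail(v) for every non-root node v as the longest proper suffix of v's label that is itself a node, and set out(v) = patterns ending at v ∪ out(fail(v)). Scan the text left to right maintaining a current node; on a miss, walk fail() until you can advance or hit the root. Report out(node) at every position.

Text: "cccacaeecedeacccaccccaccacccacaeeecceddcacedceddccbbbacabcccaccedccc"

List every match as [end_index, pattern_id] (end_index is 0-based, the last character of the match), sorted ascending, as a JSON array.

Construct AC machine:
Trie (insert patterns):
  n0 'ε': c→1
  n1 'c': c→4 e→2
  n2 'ce': d→3
  n3 'ced': ·  [P0 ends]
  n4 'cc': c→5
  n5 'ccc': a→6
  n6 'ccca': c→7
  n7 'cccac': ·  [P1 ends]

BFS fail/out derivation:
  fail(1) 'c': from fail(0)=0 chase 'c': 0 ⇒ 0;  out=∅∪out(0)=∅
  fail(2) 'ce': from fail(1)=0 chase 'e': 0 ⇒ 0;  out=∅∪out(0)=∅
  fail(4) 'cc': from fail(1)=0 chase 'c': 0 ⇒ 1;  out=∅∪out(1)=∅
  fail(3) 'ced': from fail(2)=0 chase 'd': 0 ⇒ 0;  out={0}∪out(0)={0}
  fail(5) 'ccc': from fail(4)=1 chase 'c': 1 ⇒ 4;  out=∅∪out(4)=∅
  fail(6) 'ccca': from fail(5)=4 chase 'a': 4→1→0 ⇒ 0;  out=∅∪out(0)=∅
  fail(7) 'cccac': from fail(6)=0 chase 'c': 0 ⇒ 1;  out={1}∪out(1)={1}

Scan:
pos 0 'c': at 1
pos 1 'c': at 4
pos 2 'c': at 5
pos 3 'a': at 6
pos 4 'c': at 7  ** P1@[0:4]
pos 5 'a': at 0 ·f
pos 6 'e': at 0
pos 7 'e': at 0
pos 8 'c': at 1
pos 9 'e': at 2
pos 10 'd': at 3  ** P0@[8:10]
pos 11 'e': at 0 ·f
pos 12 'a': at 0
pos 13 'c': at 1
pos 14 'c': at 4
pos 15 'c': at 5
pos 16 'a': at 6
pos 17 'c': at 7  ** P1@[13:17]
pos 18 'c': at 4 ·f
pos 19 'c': at 5
pos 20 'c': at 5 ·f
pos 21 'a': at 6
pos 22 'c': at 7  ** P1@[18:22]
pos 23 'c': at 4 ·f
pos 24 'a': at 0 ·f
pos 25 'c': at 1
pos 26 'c': at 4
pos 27 'c': at 5
pos 28 'a': at 6
pos 29 'c': at 7  ** P1@[25:29]
pos 30 'a': at 0 ·f
pos 31 'e': at 0
pos 32 'e': at 0
pos 33 'e': at 0
pos 34 'c': at 1
pos 35 'c': at 4
pos 36 'e': at 2 ·f
pos 37 'd': at 3  ** P0@[35:37]
pos 38 'd': at 0 ·f
pos 39 'c': at 1
pos 40 'a': at 0 ·f
pos 41 'c': at 1
pos 42 'e': at 2
pos 43 'd': at 3  ** P0@[41:43]
pos 44 'c': at 1 ·f
pos 45 'e': at 2
pos 46 'd': at 3  ** P0@[44:46]
pos 47 'd': at 0 ·f
pos 48 'c': at 1
pos 49 'c': at 4
pos 50 'b': at 0 ·f
pos 51 'b': at 0
pos 52 'b': at 0
pos 53 'a': at 0
pos 54 'c': at 1
pos 55 'a': at 0 ·f
pos 56 'b': at 0
pos 57 'c': at 1
pos 58 'c': at 4
pos 59 'c': at 5
pos 60 'a': at 6
pos 61 'c': at 7  ** P1@[57:61]
pos 62 'c': at 4 ·f
pos 63 'e': at 2 ·f
pos 64 'd': at 3  ** P0@[62:64]
pos 65 'c': at 1 ·f
pos 66 'c': at 4
pos 67 'c': at 5

Matches: [[4,1],[10,0],[17,1],[22,1],[29,1],[37,0],[43,0],[46,0],[61,1],[64,0]]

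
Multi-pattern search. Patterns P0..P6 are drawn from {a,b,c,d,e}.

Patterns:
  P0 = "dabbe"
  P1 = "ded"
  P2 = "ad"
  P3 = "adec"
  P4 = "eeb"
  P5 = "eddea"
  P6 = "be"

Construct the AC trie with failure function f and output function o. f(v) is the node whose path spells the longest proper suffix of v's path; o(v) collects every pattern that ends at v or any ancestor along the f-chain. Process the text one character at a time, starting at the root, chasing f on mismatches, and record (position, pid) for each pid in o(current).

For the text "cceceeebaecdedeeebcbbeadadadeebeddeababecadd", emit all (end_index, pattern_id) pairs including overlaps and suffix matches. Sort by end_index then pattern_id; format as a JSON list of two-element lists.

Build automaton:
Trie nodes:
  n0 'ε': a→8 b→19 d→1 e→12
  n1 'd': a→2 e→6
  n2 'da': b→3
  n3 'dab': b→4
  n4 'dabb': e→5
  n5 'dabbe': ·  ←P0
  n6 'de': d→7
  n7 'ded': ·  ←P1
  n8 'a': d→9
  n9 'ad': e→10  ←P2
  n10 'ade': c→11
  n11 'adec': ·  ←P3
  n12 'e': d→15 e→13
  n13 'ee': b→14
  n14 'eeb': ·  ←P4
  n15 'ed': d→16
  n16 'edd': e→17
  n17 'edde': a→18
  n18 'eddea': ·  ←P5
  n19 'b': e→20
  n20 'be': ·  ←P6

BFS fail/out derivation:
  n1('d'): parent n0 fail=0; on 'd' 0 → fail=0;  out ∅∪∅=∅
  n8('a'): parent n0 fail=0; on 'a' 0 → fail=0;  out ∅∪∅=∅
  n12('e'): parent n0 fail=0; on 'e' 0 → fail=0;  out ∅∪∅=∅
  n19('b'): parent n0 fail=0; on 'b' 0 → fail=0;  out ∅∪∅=∅
  n2('da'): parent n1 fail=0; on 'a' 0 → fail=8;  out ∅∪∅=∅
  n6('de'): parent n1 fail=0; on 'e' 0 → fail=12;  out ∅∪∅=∅
  n9('ad'): parent n8 fail=0; on 'd' 0 → fail=1;  out {2}∪∅={2}
  n13('ee'): parent n12 fail=0; on 'e' 0 → fail=12;  out ∅∪∅=∅
  n15('ed'): parent n12 fail=0; on 'd' 0 → fail=1;  out ∅∪∅=∅
  n20('be'): parent n19 fail=0; on 'e' 0 → fail=12;  out {6}∪∅={6}
  n3('dab'): parent n2 fail=8; on 'b' 8→0 → fail=19;  out ∅∪∅=∅
  n7('ded'): parent n6 fail=12; on 'd' 12 → fail=15;  out {1}∪∅={1}
  n10('ade'): parent n9 fail=1; on 'e' 1 → fail=6;  out ∅∪∅=∅
  n14('eeb'): parent n13 fail=12; on 'b' 12→0 → fail=19;  out {4}∪∅={4}
  n16('edd'): parent n15 fail=1; on 'd' 1→0 → fail=1;  out ∅∪∅=∅
  n4('dabb'): parent n3 fail=19; on 'b' 19→0 → fail=19;  out ∅∪∅=∅
  n11('adec'): parent n10 fail=6; on 'c' 6→12→0 → fail=0;  out {3}∪∅={3}
  n17('edde'): parent n16 fail=1; on 'e' 1 → fail=6;  out ∅∪∅=∅
  n5('dabbe'): parent n4 fail=19; on 'e' 19 → fail=20;  out {0}∪{6}={0,6}
  n18('eddea'): parent n17 fail=6; on 'a' 6→12→0 → fail=8;  out {5}∪∅={5}

Text stream:
i=0 'c': node 0→0
i=1 'c': node 0→0
i=2 'e': node 0→12
i=3 'c': node 12→0 (fail-walked)
i=4 'e': node 0→12
i=5 'e': node 12→13
i=6 'e': node 13→13 (fail-walked)
i=7 'b': node 13→14  ** P4@[5:7]
i=8 'a': node 14→8 (fail-walked)
i=9 'e': node 8→12 (fail-walked)
i=10 'c': node 12→0 (fail-walked)
i=11 'd': node 0→1
i=12 'e': node 1→6
i=13 'd': node 6→7  ** P1@[11:13]
i=14 'e': node 7→6 (fail-walked)
i=15 'e': node 6→13 (fail-walked)
i=16 'e': node 13→13 (fail-walked)
i=17 'b': node 13→14  ** P4@[15:17]
i=18 'c': node 14→0 (fail-walked)
i=19 'b': node 0→19
i=20 'b': node 19→19 (fail-walked)
i=21 'e': node 19→20  ** P6@[20:21]
i=22 'a': node 20→8 (fail-walked)
i=23 'd': node 8→9  ** P2@[22:23]
i=24 'a': node 9→2 (fail-walked)
i=25 'd': node 2→9 (fail-walked)  ** P2@[24:25]
i=26 'a': node 9→2 (fail-walked)
i=27 'd': node 2→9 (fail-walked)  ** P2@[26:27]
i=28 'e': node 9→10
i=29 'e': node 10→13 (fail-walked)
i=30 'b': node 13→14  ** P4@[28:30]
i=31 'e': node 14→20 (fail-walked)  ** P6@[30:31]
i=32 'd': node 20→15 (fail-walked)
i=33 'd': node 15→16
i=34 'e': node 16→17
i=35 'a': node 17→18  ** P5@[31:35]
i=36 'b': node 18→19 (fail-walked)
i=37 'a': node 19→8 (fail-walked)
i=38 'b': node 8→19 (fail-walked)
i=39 'e': node 19→20  ** P6@[38:39]
i=40 'c': node 20→0 (fail-walked)
i=41 'a': node 0→8
i=42 'd': node 8→9  ** P2@[41:42]
i=43 'd': node 9→1 (fail-walked)

All matches (sorted): [[7,4],[13,1],[17,4],[21,6],[23,2],[25,2],[27,2],[30,4],[31,6],[35,5],[39,6],[42,2]]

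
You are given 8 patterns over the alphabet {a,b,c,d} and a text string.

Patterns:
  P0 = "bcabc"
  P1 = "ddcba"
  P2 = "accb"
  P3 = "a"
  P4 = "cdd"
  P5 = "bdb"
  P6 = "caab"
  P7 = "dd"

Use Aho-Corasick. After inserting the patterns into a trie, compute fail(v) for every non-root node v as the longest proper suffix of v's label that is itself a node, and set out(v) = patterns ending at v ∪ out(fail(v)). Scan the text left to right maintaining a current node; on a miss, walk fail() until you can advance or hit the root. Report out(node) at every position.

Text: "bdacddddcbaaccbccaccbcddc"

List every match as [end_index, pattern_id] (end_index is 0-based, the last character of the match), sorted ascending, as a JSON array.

Construct AC machine:
Trie (insert patterns):
  n0 'ε': a→11 b→1 c→15 d→6
  n1 'b': c→2 d→18
  n2 'bc': a→3
  n3 'bca': b→4
  n4 'bcab': c→5
  n5 'bcabc': ·  ←P0
  n6 'd': d→7
  n7 'dd': c→8  ←P7
  n8 'ddc': b→9
  n9 'ddcb': a→10
  n10 'ddcba': ·  ←P1
  n11 'a': c→12  ←P3
  n12 'ac': c→13
  n13 'acc': b→14
  n14 'accb': ·  ←P2
  n15 'c': a→20 d→16
  n16 'cd': d→17
  n17 'cdd': ·  ←P4
  n18 'bd': b→19
  n19 'bdb': ·  ←P5
  n20 'ca': a→21
  n21 'caa': b→22
  n22 'caab': ·  ←P6

BFS fail/out derivation:
  fail(1) 'b': from fail(0)=0 chase 'b': 0 ⇒ 0;  out=∅∪out(0)=∅
  fail(6) 'd': from fail(0)=0 chase 'd': 0 ⇒ 0;  out=∅∪out(0)=∅
  fail(11) 'a': from fail(0)=0 chase 'a': 0 ⇒ 0;  out={3}∪out(0)={3}
  fail(15) 'c': from fail(0)=0 chase 'c': 0 ⇒ 0;  out=∅∪out(0)=∅
  fail(2) 'bc': from fail(1)=0 chase 'c': 0 ⇒ 15;  out=∅∪out(15)=∅
  fail(7) 'dd': from fail(6)=0 chase 'd': 0 ⇒ 6;  out={7}∪out(6)={7}
  fail(12) 'ac': from fail(11)=0 chase 'c': 0 ⇒ 15;  out=∅∪out(15)=∅
  fail(16) 'cd': from fail(15)=0 chase 'd': 0 ⇒ 6;  out=∅∪out(6)=∅
  fail(18) 'bd': from fail(1)=0 chase 'd': 0 ⇒ 6;  out=∅∪out(6)=∅
  fail(20) 'ca': from fail(15)=0 chase 'a': 0 ⇒ 11;  out=∅∪out(11)={3}
  fail(3) 'bca': from fail(2)=15 chase 'a': 15 ⇒ 20;  out=∅∪out(20)={3}
  fail(8) 'ddc': from fail(7)=6 chase 'c': 6→0 ⇒ 15;  out=∅∪out(15)=∅
  fail(13) 'acc': from fail(12)=15 chase 'c': 15→0 ⇒ 15;  out=∅∪out(15)=∅
  fail(17) 'cdd': from fail(16)=6 chase 'd': 6 ⇒ 7;  out={4}∪out(7)={4,7}
  fail(19) 'bdb': from fail(18)=6 chase 'b': 6→0 ⇒ 1;  out={5}∪out(1)={5}
  fail(21) 'caa': from fail(20)=11 chase 'a': 11→0 ⇒ 11;  out=∅∪out(11)={3}
  fail(4) 'bcab': from fail(3)=20 chase 'b': 20→11→0 ⇒ 1;  out=∅∪out(1)=∅
  fail(9) 'ddcb': from fail(8)=15 chase 'b': 15→0 ⇒ 1;  out=∅∪out(1)=∅
  fail(14) 'accb': from fail(13)=15 chase 'b': 15→0 ⇒ 1;  out={2}∪out(1)={2}
  fail(22) 'caab': from fail(21)=11 chase 'b': 11→0 ⇒ 1;  out={6}∪out(1)={6}
  fail(5) 'bcabc': from fail(4)=1 chase 'c': 1 ⇒ 2;  out={0}∪out(2)={0}
  fail(10) 'ddcba': from fail(9)=1 chase 'a': 1→0 ⇒ 11;  out={1}∪out(11)={1,3}

Text stream:
[0] read 'b'  n0⇒n1
[1] read 'd'  n1⇒n18
[2] read 'a'  n18⇒n11 (via fail)  ** P3@[2:2]
[3] read 'c'  n11⇒n12
[4] read 'd'  n12⇒n16 (via fail)
[5] read 'd'  n16⇒n17  ** P4@[3:5],P7@[4:5]
[6] read 'd'  n17⇒n7 (via fail)  ** P7@[5:6]
[7] read 'd'  n7⇒n7 (via fail)  ** P7@[6:7]
[8] read 'c'  n7⇒n8
[9] read 'b'  n8⇒n9
[10] read 'a'  n9⇒n10  ** P1@[6:10],P3@[10:10]
[11] read 'a'  n10⇒n11 (via fail)  ** P3@[11:11]
[12] read 'c'  n11⇒n12
[13] read 'c'  n12⇒n13
[14] read 'b'  n13⇒n14  ** P2@[11:14]
[15] read 'c'  n14⇒n2 (via fail)
[16] read 'c'  n2⇒n15 (via fail)
[17] read 'a'  n15⇒n20  ** P3@[17:17]
[18] read 'c'  n20⇒n12 (via fail)
[19] read 'c'  n12⇒n13
[20] read 'b'  n13⇒n14  ** P2@[17:20]
[21] read 'c'  n14⇒n2 (via fail)
[22] read 'd'  n2⇒n16 (via fail)
[23] read 'd'  n16⇒n17  ** P4@[21:23],P7@[22:23]
[24] read 'c'  n17⇒n8 (via fail)

All matches (sorted): [[2,3],[5,4],[5,7],[6,7],[7,7],[10,1],[10,3],[11,3],[14,2],[17,3],[20,2],[23,4],[23,7]]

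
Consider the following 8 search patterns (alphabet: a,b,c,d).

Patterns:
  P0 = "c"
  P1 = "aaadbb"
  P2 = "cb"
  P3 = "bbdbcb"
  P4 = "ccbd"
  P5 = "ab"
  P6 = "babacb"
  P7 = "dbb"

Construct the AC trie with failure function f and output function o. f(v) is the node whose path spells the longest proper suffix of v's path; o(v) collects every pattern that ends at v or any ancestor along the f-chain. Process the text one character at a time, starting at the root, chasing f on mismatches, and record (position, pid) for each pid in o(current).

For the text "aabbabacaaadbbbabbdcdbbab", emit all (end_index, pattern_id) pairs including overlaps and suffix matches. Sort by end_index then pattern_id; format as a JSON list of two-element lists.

Build automaton:
Trie (insert patterns):
  n0 'ε': a→2 b→9 c→1 d→24
  n1 'c': b→8 c→15  ←P0
  n2 'a': a→3 b→18
  n3 'aa': a→4
  n4 'aaa': d→5
  n5 'aaad': b→6
  n6 'aaadb': b→7
  n7 'aaadbb': ·  ←P1
  n8 'cb': ·  ←P2
  n9 'b': a→19 b→10
  n10 'bb': d→11
  n11 'bbd': b→12
  n12 'bbdb': c→13
  n13 'bbdbc': b→14
  n14 'bbdbcb': ·  ←P3
  n15 'cc': b→16
  n16 'ccb': d→17
  n17 'ccbd': ·  ←P4
  n18 'ab': ·  ←P5
  n19 'ba': b→20
  n20 'bab': a→21
  n21 'baba': c→22
  n22 'babac': b→23
  n23 'babacb': ·  ←P6
  n24 'd': b→25
  n25 'db': b→26
  n26 'dbb': ·  ←P7

Failure links (BFS by depth):
  fail(1) 'c': from fail(0)=0 chase 'c': 0 ⇒ 0;  out={0}∪out(0)={0}
  fail(2) 'a': from fail(0)=0 chase 'a': 0 ⇒ 0;  out=∅∪out(0)=∅
  fail(9) 'b': from fail(0)=0 chase 'b': 0 ⇒ 0;  out=∅∪out(0)=∅
  fail(24) 'd': from fail(0)=0 chase 'd': 0 ⇒ 0;  out=∅∪out(0)=∅
  fail(3) 'aa': from fail(2)=0 chase 'a': 0 ⇒ 2;  out=∅∪out(2)=∅
  fail(8) 'cb': from fail(1)=0 chase 'b': 0 ⇒ 9;  out={2}∪out(9)={2}
  fail(10) 'bb': from fail(9)=0 chase 'b': 0 ⇒ 9;  out=∅∪out(9)=∅
  fail(15) 'cc': from fail(1)=0 chase 'c': 0 ⇒ 1;  out=∅∪out(1)={0}
  fail(18) 'ab': from fail(2)=0 chase 'b': 0 ⇒ 9;  out={5}∪out(9)={5}
  fail(19) 'ba': from fail(9)=0 chase 'a': 0 ⇒ 2;  out=∅∪out(2)=∅
  fail(25) 'db': from fail(24)=0 chase 'b': 0 ⇒ 9;  out=∅∪out(9)=∅
  fail(4) 'aaa': from fail(3)=2 chase 'a': 2 ⇒ 3;  out=∅∪out(3)=∅
  fail(11) 'bbd': from fail(10)=9 chase 'd': 9→0 ⇒ 24;  out=∅∪out(24)=∅
  fail(16) 'ccb': from fail(15)=1 chase 'b': 1 ⇒ 8;  out=∅∪out(8)={2}
  fail(20) 'bab': from fail(19)=2 chase 'b': 2 ⇒ 18;  out=∅∪out(18)={5}
  fail(26) 'dbb': from fail(25)=9 chase 'b': 9 ⇒ 10;  out={7}∪out(10)={7}
  fail(5) 'aaad': from fail(4)=3 chase 'd': 3→2→0 ⇒ 24;  out=∅∪out(24)=∅
  fail(12) 'bbdb': from fail(11)=24 chase 'b': 24 ⇒ 25;  out=∅∪out(25)=∅
  fail(17) 'ccbd': from fail(16)=8 chase 'd': 8→9→0 ⇒ 24;  out={4}∪out(24)={4}
  fail(21) 'baba': from fail(20)=18 chase 'a': 18→9 ⇒ 19;  out=∅∪out(19)=∅
  fail(6) 'aaadb': from fail(5)=24 chase 'b': 24 ⇒ 25;  out=∅∪out(25)=∅
  fail(13) 'bbdbc': from fail(12)=25 chase 'c': 25→9→0 ⇒ 1;  out=∅∪out(1)={0}
  fail(22) 'babac': from fail(21)=19 chase 'c': 19→2→0 ⇒ 1;  out=∅∪out(1)={0}
  fail(7) 'aaadbb': from fail(6)=25 chase 'b': 25 ⇒ 26;  out={1}∪out(26)={1,7}
  fail(14) 'bbdbcb': from fail(13)=1 chase 'b': 1 ⇒ 8;  out={3}∪out(8)={2,3}
  fail(23) 'babacb': from fail(22)=1 chase 'b': 1 ⇒ 8;  out={6}∪out(8)={2,6}

Text stream:
[0] read 'a'  n0⇒n2
[1] read 'a'  n2⇒n3
[2] read 'b'  n3⇒n18 (fail-walked)  emit P5@[1:2]
[3] read 'b'  n18⇒n10 (fail-walked)
[4] read 'a'  n10⇒n19 (fail-walked)
[5] read 'b'  n19⇒n20  emit P5@[4:5]
[6] read 'a'  n20⇒n21
[7] read 'c'  n21⇒n22  emit P0@[7:7]
[8] read 'a'  n22⇒n2 (fail-walked)
[9] read 'a'  n2⇒n3
[10] read 'a'  n3⇒n4
[11] read 'd'  n4⇒n5
[12] read 'b'  n5⇒n6
[13] read 'b'  n6⇒n7  emit P1@[8:13],P7@[11:13]
[14] read 'b'  n7⇒n10 (fail-walked)
[15] read 'a'  n10⇒n19 (fail-walked)
[16] read 'b'  n19⇒n20  emit P5@[15:16]
[17] read 'b'  n20⇒n10 (fail-walked)
[18] read 'd'  n10⇒n11
[19] read 'c'  n11⇒n1 (fail-walked)  emit P0@[19:19]
[20] read 'd'  n1⇒n24 (fail-walked)
[21] read 'b'  n24⇒n25
[22] read 'b'  n25⇒n26  emit P7@[20:22]
[23] read 'a'  n26⇒n19 (fail-walked)
[24] read 'b'  n19⇒n20  emit P5@[23:24]

All matches (sorted): [[2,5],[5,5],[7,0],[13,1],[13,7],[16,5],[19,0],[22,7],[24,5]]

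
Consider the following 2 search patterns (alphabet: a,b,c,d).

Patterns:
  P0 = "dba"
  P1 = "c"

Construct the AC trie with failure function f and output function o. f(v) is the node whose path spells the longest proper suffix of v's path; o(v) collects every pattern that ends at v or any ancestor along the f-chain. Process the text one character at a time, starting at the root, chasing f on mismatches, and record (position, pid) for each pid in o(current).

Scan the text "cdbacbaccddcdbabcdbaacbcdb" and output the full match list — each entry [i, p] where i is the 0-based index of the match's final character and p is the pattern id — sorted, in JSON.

Build automaton:
Trie (insert patterns):
  n0 'ε': c→4 d→1
  n1 'd': b→2
  n2 'db': a→3
  n3 'dba': ·  ←P0
  n4 'c': ·  ←P1

Failure links (BFS by depth):
  fail(1) 'd': from fail(0)=0 chase 'd': 0 ⇒ 0;  out=∅∪out(0)=∅
  fail(4) 'c': from fail(0)=0 chase 'c': 0 ⇒ 0;  out={1}∪out(0)={1}
  fail(2) 'db': from fail(1)=0 chase 'b': 0 ⇒ 0;  out=∅∪out(0)=∅
  fail(3) 'dba': from fail(2)=0 chase 'a': 0 ⇒ 0;  out={0}∪out(0)={0}

Scan:
i=0 'c': node 0→4  emit P1@[0:0]
i=1 'd': node 4→1 (via fail)
i=2 'b': node 1→2
i=3 'a': node 2→3  emit P0@[1:3]
i=4 'c': node 3→4 (via fail)  emit P1@[4:4]
i=5 'b': node 4→0 (via fail)
i=6 'a': node 0→0
i=7 'c': node 0→4  emit P1@[7:7]
i=8 'c': node 4→4 (via fail)  emit P1@[8:8]
i=9 'd': node 4→1 (via fail)
i=10 'd': node 1→1 (via fail)
i=11 'c': node 1→4 (via fail)  emit P1@[11:11]
i=12 'd': node 4→1 (via fail)
i=13 'b': node 1→2
i=14 'a': node 2→3  emit P0@[12:14]
i=15 'b': node 3→0 (via fail)
i=16 'c': node 0→4  emit P1@[16:16]
i=17 'd': node 4→1 (via fail)
i=18 'b': node 1→2
i=19 'a': node 2→3  emit P0@[17:19]
i=20 'a': node 3→0 (via fail)
i=21 'c': node 0→4  emit P1@[21:21]
i=22 'b': node 4→0 (via fail)
i=23 'c': node 0→4  emit P1@[23:23]
i=24 'd': node 4→1 (via fail)
i=25 'b': node 1→2

Matches: [[0,1],[3,0],[4,1],[7,1],[8,1],[11,1],[14,0],[16,1],[19,0],[21,1],[23,1]]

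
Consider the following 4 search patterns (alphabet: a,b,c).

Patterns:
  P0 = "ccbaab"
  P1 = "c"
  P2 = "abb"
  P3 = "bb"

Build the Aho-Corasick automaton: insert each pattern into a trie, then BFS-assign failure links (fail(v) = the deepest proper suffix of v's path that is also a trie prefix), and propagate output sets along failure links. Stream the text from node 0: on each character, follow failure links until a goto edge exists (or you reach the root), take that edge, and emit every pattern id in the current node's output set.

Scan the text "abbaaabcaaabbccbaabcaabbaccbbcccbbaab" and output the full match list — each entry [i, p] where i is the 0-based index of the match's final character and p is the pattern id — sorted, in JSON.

Build automaton:
Trie nodes:
  0='ε' goto a→7 b→10 c→1
  1='c' goto c→2  [P1 ends]
  2='cc' goto b→3
  3='ccb' goto a→4
  4='ccba' goto a→5
  5='ccbaa' goto b→6
  6='ccbaab' goto ·  [P0 ends]
  7='a' goto b→8
  8='ab' goto b→9
  9='abb' goto ·  [P2 ends]
  10='b' goto b→11
  11='bb' goto ·  [P3 ends]

BFS fail/out derivation:
  n1('c'): parent n0 fail=0; on 'c' 0 → fail=0;  out {1}∪∅={1}
  n7('a'): parent n0 fail=0; on 'a' 0 → fail=0;  out ∅∪∅=∅
  n10('b'): parent n0 fail=0; on 'b' 0 → fail=0;  out ∅∪∅=∅
  n2('cc'): parent n1 fail=0; on 'c' 0 → fail=1;  out ∅∪{1}={1}
  n8('ab'): parent n7 fail=0; on 'b' 0 → fail=10;  out ∅∪∅=∅
  n11('bb'): parent n10 fail=0; on 'b' 0 → fail=10;  out {3}∪∅={3}
  n3('ccb'): parent n2 fail=1; on 'b' 1→0 → fail=10;  out ∅∪∅=∅
  n9('abb'): parent n8 fail=10; on 'b' 10 → fail=11;  out {2}∪{3}={2,3}
  n4('ccba'): parent n3 fail=10; on 'a' 10→0 → fail=7;  out ∅∪∅=∅
  n5('ccbaa'): parent n4 fail=7; on 'a' 7→0 → fail=7;  out ∅∪∅=∅
  n6('ccbaab'): parent n5 fail=7; on 'b' 7 → fail=8;  out {0}∪∅={0}

Text stream:
[0] read 'a'  n0⇒n7
[1] read 'b'  n7⇒n8
[2] read 'b'  n8⇒n9  → match P2@[0:2],P3@[1:2]
[3] read 'a'  n9⇒n7 (fail-walked)
[4] read 'a'  n7⇒n7 (fail-walked)
[5] read 'a'  n7⇒n7 (fail-walked)
[6] read 'b'  n7⇒n8
[7] read 'c'  n8⇒n1 (fail-walked)  → match P1@[7:7]
[8] read 'a'  n1⇒n7 (fail-walked)
[9] read 'a'  n7⇒n7 (fail-walked)
[10] read 'a'  n7⇒n7 (fail-walked)
[11] read 'b'  n7⇒n8
[12] read 'b'  n8⇒n9  → match P2@[10:12],P3@[11:12]
[13] read 'c'  n9⇒n1 (fail-walked)  → match P1@[13:13]
[14] read 'c'  n1⇒n2  → match P1@[14:14]
[15] read 'b'  n2⇒n3
[16] read 'a'  n3⇒n4
[17] read 'a'  n4⇒n5
[18] read 'b'  n5⇒n6  → match P0@[13:18]
[19] read 'c'  n6⇒n1 (fail-walked)  → match P1@[19:19]
[20] read 'a'  n1⇒n7 (fail-walked)
[21] read 'a'  n7⇒n7 (fail-walked)
[22] read 'b'  n7⇒n8
[23] read 'b'  n8⇒n9  → match P2@[21:23],P3@[22:23]
[24] read 'a'  n9⇒n7 (fail-walked)
[25] read 'c'  n7⇒n1 (fail-walked)  → match P1@[25:25]
[26] read 'c'  n1⇒n2  → match P1@[26:26]
[27] read 'b'  n2⇒n3
[28] read 'b'  n3⇒n11 (fail-walked)  → match P3@[27:28]
[29] read 'c'  n11⇒n1 (fail-walked)  → match P1@[29:29]
[30] read 'c'  n1⇒n2  → match P1@[30:30]
[31] read 'c'  n2⇒n2 (fail-walked)  → match P1@[31:31]
[32] read 'b'  n2⇒n3
[33] read 'b'  n3⇒n11 (fail-walked)  → match P3@[32:33]
[34] read 'a'  n11⇒n7 (fail-walked)
[35] read 'a'  n7⇒n7 (fail-walked)
[36] read 'b'  n7⇒n8

All matches (sorted): [[2,2],[2,3],[7,1],[12,2],[12,3],[13,1],[14,1],[18,0],[19,1],[23,2],[23,3],[25,1],[26,1],[28,3],[29,1],[30,1],[31,1],[33,3]]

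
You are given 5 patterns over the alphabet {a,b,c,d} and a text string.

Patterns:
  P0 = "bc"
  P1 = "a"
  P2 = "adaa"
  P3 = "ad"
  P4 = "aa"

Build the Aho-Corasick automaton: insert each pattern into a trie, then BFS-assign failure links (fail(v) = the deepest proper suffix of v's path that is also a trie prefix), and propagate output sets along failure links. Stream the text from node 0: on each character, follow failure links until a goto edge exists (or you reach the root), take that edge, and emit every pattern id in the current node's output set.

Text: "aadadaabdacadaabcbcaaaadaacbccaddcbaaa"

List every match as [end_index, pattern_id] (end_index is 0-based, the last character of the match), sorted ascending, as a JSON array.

Build automaton:
Trie nodes:
  n0 'ε': a→3 b→1
  n1 'b': c→2
  n2 'bc': ·  [P0 ends]
  n3 'a': a→7 d→4  [P1 ends]
  n4 'ad': a→5  [P3 ends]
  n5 'ada': a→6
  n6 'adaa': ·  [P2 ends]
  n7 'aa': ·  [P4 ends]

Failure links (BFS by depth):
  fail(1) 'b': from fail(0)=0 chase 'b': 0 ⇒ 0;  out=∅∪out(0)=∅
  fail(3) 'a': from fail(0)=0 chase 'a': 0 ⇒ 0;  out={1}∪out(0)={1}
  fail(2) 'bc': from fail(1)=0 chase 'c': 0 ⇒ 0;  out={0}∪out(0)={0}
  fail(4) 'ad': from fail(3)=0 chase 'd': 0 ⇒ 0;  out={3}∪out(0)={3}
  fail(7) 'aa': from fail(3)=0 chase 'a': 0 ⇒ 3;  out={4}∪out(3)={1,4}
  fail(5) 'ada': from fail(4)=0 chase 'a': 0 ⇒ 3;  out=∅∪out(3)={1}
  fail(6) 'adaa': from fail(5)=3 chase 'a': 3 ⇒ 7;  out={2}∪out(7)={1,2,4}

Run:
i=0 'a': node 0→3  emit P1@[0:0]
i=1 'a': node 3→7  emit P1@[1:1],P4@[0:1]
i=2 'd': node 7→4 ·f  emit P3@[1:2]
i=3 'a': node 4→5  emit P1@[3:3]
i=4 'd': node 5→4 ·f  emit P3@[3:4]
i=5 'a': node 4→5  emit P1@[5:5]
i=6 'a': node 5→6  emit P1@[6:6],P2@[3:6],P4@[5:6]
i=7 'b': node 6→1 ·f
i=8 'd': node 1→0 ·f
i=9 'a': node 0→3  emit P1@[9:9]
i=10 'c': node 3→0 ·f
i=11 'a': node 0→3  emit P1@[11:11]
i=12 'd': node 3→4  emit P3@[11:12]
i=13 'a': node 4→5  emit P1@[13:13]
i=14 'a': node 5→6  emit P1@[14:14],P2@[11:14],P4@[13:14]
i=15 'b': node 6→1 ·f
i=16 'c': node 1→2  emit P0@[15:16]
i=17 'b': node 2→1 ·f
i=18 'c': node 1→2  emit P0@[17:18]
i=19 'a': node 2→3 ·f  emit P1@[19:19]
i=20 'a': node 3→7  emit P1@[20:20],P4@[19:20]
i=21 'a': node 7→7 ·f  emit P1@[21:21],P4@[20:21]
i=22 'a': node 7→7 ·f  emit P1@[22:22],P4@[21:22]
i=23 'd': node 7→4 ·f  emit P3@[22:23]
i=24 'a': node 4→5  emit P1@[24:24]
i=25 'a': node 5→6  emit P1@[25:25],P2@[22:25],P4@[24:25]
i=26 'c': node 6→0 ·f
i=27 'b': node 0→1
i=28 'c': node 1→2  emit P0@[27:28]
i=29 'c': node 2→0 ·f
i=30 'a': node 0→3  emit P1@[30:30]
i=31 'd': node 3→4  emit P3@[30:31]
i=32 'd': node 4→0 ·f
i=33 'c': node 0→0
i=34 'b': node 0→1
i=35 'a': node 1→3 ·f  emit P1@[35:35]
i=36 'a': node 3→7  emit P1@[36:36],P4@[35:36]
i=37 'a': node 7→7 ·f  emit P1@[37:37],P4@[36:37]

Result: [[0,1],[1,1],[1,4],[2,3],[3,1],[4,3],[5,1],[6,1],[6,2],[6,4],[9,1],[11,1],[12,3],[13,1],[14,1],[14,2],[14,4],[16,0],[18,0],[19,1],[20,1],[20,4],[21,1],[21,4],[22,1],[22,4],[23,3],[24,1],[25,1],[25,2],[25,4],[28,0],[30,1],[31,3],[35,1],[36,1],[36,4],[37,1],[37,4]]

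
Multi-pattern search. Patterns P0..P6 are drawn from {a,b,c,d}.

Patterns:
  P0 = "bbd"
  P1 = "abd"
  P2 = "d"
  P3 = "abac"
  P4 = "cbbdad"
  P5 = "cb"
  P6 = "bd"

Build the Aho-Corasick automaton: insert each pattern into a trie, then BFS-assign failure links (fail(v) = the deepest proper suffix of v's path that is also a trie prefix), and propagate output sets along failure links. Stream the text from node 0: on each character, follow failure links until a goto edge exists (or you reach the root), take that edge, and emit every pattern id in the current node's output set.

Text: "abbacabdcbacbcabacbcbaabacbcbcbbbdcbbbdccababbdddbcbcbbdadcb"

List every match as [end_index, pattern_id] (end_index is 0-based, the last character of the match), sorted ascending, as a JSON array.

Build automaton:
Trie nodes:
  0='ε' goto a→4 b→1 c→10 d→7
  1='b' goto b→2 d→16
  2='bb' goto d→3
  3='bbd' goto ·  ←P0
  4='a' goto b→5
  5='ab' goto a→8 d→6
  6='abd' goto ·  ←P1
  7='d' goto ·  ←P2
  8='aba' goto c→9
  9='abac' goto ·  ←P3
  10='c' goto b→11
  11='cb' goto b→12  ←P5
  12='cbb' goto d→13
  13='cbbd' goto a→14
  14='cbbda' goto d→15
  15='cbbdad' goto ·  ←P4
  16='bd' goto ·  ←P6

Failure links (BFS by depth):
  fail(1) 'b': from fail(0)=0 chase 'b': 0 ⇒ 0;  out=∅∪out(0)=∅
  fail(4) 'a': from fail(0)=0 chase 'a': 0 ⇒ 0;  out=∅∪out(0)=∅
  fail(7) 'd': from fail(0)=0 chase 'd': 0 ⇒ 0;  out={2}∪out(0)={2}
  fail(10) 'c': from fail(0)=0 chase 'c': 0 ⇒ 0;  out=∅∪out(0)=∅
  fail(2) 'bb': from fail(1)=0 chase 'b': 0 ⇒ 1;  out=∅∪out(1)=∅
  fail(5) 'ab': from fail(4)=0 chase 'b': 0 ⇒ 1;  out=∅∪out(1)=∅
  fail(11) 'cb': from fail(10)=0 chase 'b': 0 ⇒ 1;  out={5}∪out(1)={5}
  fail(16) 'bd': from fail(1)=0 chase 'd': 0 ⇒ 7;  out={6}∪out(7)={2,6}
  fail(3) 'bbd': from fail(2)=1 chase 'd': 1 ⇒ 16;  out={0}∪out(16)={0,2,6}
  fail(6) 'abd': from fail(5)=1 chase 'd': 1 ⇒ 16;  out={1}∪out(16)={1,2,6}
  fail(8) 'aba': from fail(5)=1 chase 'a': 1→0 ⇒ 4;  out=∅∪out(4)=∅
  fail(12) 'cbb': from fail(11)=1 chase 'b': 1 ⇒ 2;  out=∅∪out(2)=∅
  fail(9) 'abac': from fail(8)=4 chase 'c': 4→0 ⇒ 10;  out={3}∪out(10)={3}
  fail(13) 'cbbd': from fail(12)=2 chase 'd': 2 ⇒ 3;  out=∅∪out(3)={0,2,6}
  fail(14) 'cbbda': from fail(13)=3 chase 'a': 3→16→7→0 ⇒ 4;  out=∅∪out(4)=∅
  fail(15) 'cbbdad': from fail(14)=4 chase 'd': 4→0 ⇒ 7;  out={4}∪out(7)={2,4}

Scan:
pos 0 'a': at 4
pos 1 'b': at 5
pos 2 'b': at 2 (via fail)
pos 3 'a': at 4 (via fail)
pos 4 'c': at 10 (via fail)
pos 5 'a': at 4 (via fail)
pos 6 'b': at 5
pos 7 'd': at 6  ** P1@[5:7],P2@[7:7],P6@[6:7]
pos 8 'c': at 10 (via fail)
pos 9 'b': at 11  ** P5@[8:9]
pos 10 'a': at 4 (via fail)
pos 11 'c': at 10 (via fail)
pos 12 'b': at 11  ** P5@[11:12]
pos 13 'c': at 10 (via fail)
pos 14 'a': at 4 (via fail)
pos 15 'b': at 5
pos 16 'a': at 8
pos 17 'c': at 9  ** P3@[14:17]
pos 18 'b': at 11 (via fail)  ** P5@[17:18]
pos 19 'c': at 10 (via fail)
pos 20 'b': at 11  ** P5@[19:20]
pos 21 'a': at 4 (via fail)
pos 22 'a': at 4 (via fail)
pos 23 'b': at 5
pos 24 'a': at 8
pos 25 'c': at 9  ** P3@[22:25]
pos 26 'b': at 11 (via fail)  ** P5@[25:26]
pos 27 'c': at 10 (via fail)
pos 28 'b': at 11  ** P5@[27:28]
pos 29 'c': at 10 (via fail)
pos 30 'b': at 11  ** P5@[29:30]
pos 31 'b': at 12
pos 32 'b': at 2 (via fail)
pos 33 'd': at 3  ** P0@[31:33],P2@[33:33],P6@[32:33]
pos 34 'c': at 10 (via fail)
pos 35 'b': at 11  ** P5@[34:35]
pos 36 'b': at 12
pos 37 'b': at 2 (via fail)
pos 38 'd': at 3  ** P0@[36:38],P2@[38:38],P6@[37:38]
pos 39 'c': at 10 (via fail)
pos 40 'c': at 10 (via fail)
pos 41 'a': at 4 (via fail)
pos 42 'b': at 5
pos 43 'a': at 8
pos 44 'b': at 5 (via fail)
pos 45 'b': at 2 (via fail)
pos 46 'd': at 3  ** P0@[44:46],P2@[46:46],P6@[45:46]
pos 47 'd': at 7 (via fail)  ** P2@[47:47]
pos 48 'd': at 7 (via fail)  ** P2@[48:48]
pos 49 'b': at 1 (via fail)
pos 50 'c': at 10 (via fail)
pos 51 'b': at 11  ** P5@[50:51]
pos 52 'c': at 10 (via fail)
pos 53 'b': at 11  ** P5@[52:53]
pos 54 'b': at 12
pos 55 'd': at 13  ** P0@[53:55],P2@[55:55],P6@[54:55]
pos 56 'a': at 14
pos 57 'd': at 15  ** P2@[57:57],P4@[52:57]
pos 58 'c': at 10 (via fail)
pos 59 'b': at 11  ** P5@[58:59]

Matches: [[7,1],[7,2],[7,6],[9,5],[12,5],[17,3],[18,5],[20,5],[25,3],[26,5],[28,5],[30,5],[33,0],[33,2],[33,6],[35,5],[38,0],[38,2],[38,6],[46,0],[46,2],[46,6],[47,2],[48,2],[51,5],[53,5],[55,0],[55,2],[55,6],[57,2],[57,4],[59,5]]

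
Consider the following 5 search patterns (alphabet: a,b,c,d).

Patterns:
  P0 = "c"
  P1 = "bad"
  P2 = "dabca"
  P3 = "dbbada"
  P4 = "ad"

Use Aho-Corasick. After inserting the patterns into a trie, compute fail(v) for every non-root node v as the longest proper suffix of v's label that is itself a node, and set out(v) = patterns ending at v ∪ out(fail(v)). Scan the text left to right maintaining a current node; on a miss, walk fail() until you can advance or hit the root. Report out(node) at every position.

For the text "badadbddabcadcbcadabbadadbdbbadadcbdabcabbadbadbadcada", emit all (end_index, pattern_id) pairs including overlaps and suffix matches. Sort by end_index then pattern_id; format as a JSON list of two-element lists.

Build automaton:
Trie (insert patterns):
  0='ε' goto a→15 b→2 c→1 d→5
  1='c' goto ·  [P0 ends]
  2='b' goto a→3
  3='ba' goto d→4
  4='bad' goto ·  [P1 ends]
  5='d' goto a→6 b→10
  6='da' goto b→7
  7='dab' goto c→8
  8='dabc' goto a→9
  9='dabca' goto ·  [P2 ends]
  10='db' goto b→11
  11='dbb' goto a→12
  12='dbba' goto d→13
  13='dbbad' goto a→14
  14='dbbada' goto ·  [P3 ends]
  15='a' goto d→16
  16='ad' goto ·  [P4 ends]

Failure links (BFS by depth):
  fail(1) 'c': from fail(0)=0 chase 'c': 0 ⇒ 0;  out={0}∪out(0)={0}
  fail(2) 'b': from fail(0)=0 chase 'b': 0 ⇒ 0;  out=∅∪out(0)=∅
  fail(5) 'd': from fail(0)=0 chase 'd': 0 ⇒ 0;  out=∅∪out(0)=∅
  fail(15) 'a': from fail(0)=0 chase 'a': 0 ⇒ 0;  out=∅∪out(0)=∅
  fail(3) 'ba': from fail(2)=0 chase 'a': 0 ⇒ 15;  out=∅∪out(15)=∅
  fail(6) 'da': from fail(5)=0 chase 'a': 0 ⇒ 15;  out=∅∪out(15)=∅
  fail(10) 'db': from fail(5)=0 chase 'b': 0 ⇒ 2;  out=∅∪out(2)=∅
  fail(16) 'ad': from fail(15)=0 chase 'd': 0 ⇒ 5;  out={4}∪out(5)={4}
  fail(4) 'bad': from fail(3)=15 chase 'd': 15 ⇒ 16;  out={1}∪out(16)={1,4}
  fail(7) 'dab': from fail(6)=15 chase 'b': 15→0 ⇒ 2;  out=∅∪out(2)=∅
  fail(11) 'dbb': from fail(10)=2 chase 'b': 2→0 ⇒ 2;  out=∅∪out(2)=∅
  fail(8) 'dabc': from fail(7)=2 chase 'c': 2→0 ⇒ 1;  out=∅∪out(1)={0}
  fail(12) 'dbba': from fail(11)=2 chase 'a': 2 ⇒ 3;  out=∅∪out(3)=∅
  fail(9) 'dabca': from fail(8)=1 chase 'a': 1→0 ⇒ 15;  out={2}∪out(15)={2}
  fail(13) 'dbbad': from fail(12)=3 chase 'd': 3 ⇒ 4;  out=∅∪out(4)={1,4}
  fail(14) 'dbbada': from fail(13)=4 chase 'a': 4→16→5 ⇒ 6;  out={3}∪out(6)={3}

Run:
pos 0 'b': at 2
pos 1 'a': at 3
pos 2 'd': at 4  ** P1@[0:2],P4@[1:2]
pos 3 'a': at 6 ·f
pos 4 'd': at 16 ·f  ** P4@[3:4]
pos 5 'b': at 10 ·f
pos 6 'd': at 5 ·f
pos 7 'd': at 5 ·f
pos 8 'a': at 6
pos 9 'b': at 7
pos 10 'c': at 8  ** P0@[10:10]
pos 11 'a': at 9  ** P2@[7:11]
pos 12 'd': at 16 ·f  ** P4@[11:12]
pos 13 'c': at 1 ·f  ** P0@[13:13]
pos 14 'b': at 2 ·f
pos 15 'c': at 1 ·f  ** P0@[15:15]
pos 16 'a': at 15 ·f
pos 17 'd': at 16  ** P4@[16:17]
pos 18 'a': at 6 ·f
pos 19 'b': at 7
pos 20 'b': at 2 ·f
pos 21 'a': at 3
pos 22 'd': at 4  ** P1@[20:22],P4@[21:22]
pos 23 'a': at 6 ·f
pos 24 'd': at 16 ·f  ** P4@[23:24]
pos 25 'b': at 10 ·f
pos 26 'd': at 5 ·f
pos 27 'b': at 10
pos 28 'b': at 11
pos 29 'a': at 12
pos 30 'd': at 13  ** P1@[28:30],P4@[29:30]
pos 31 'a': at 14  ** P3@[26:31]
pos 32 'd': at 16 ·f  ** P4@[31:32]
pos 33 'c': at 1 ·f  ** P0@[33:33]
pos 34 'b': at 2 ·f
pos 35 'd': at 5 ·f
pos 36 'a': at 6
pos 37 'b': at 7
pos 38 'c': at 8  ** P0@[38:38]
pos 39 'a': at 9  ** P2@[35:39]
pos 40 'b': at 2 ·f
pos 41 'b': at 2 ·f
pos 42 'a': at 3
pos 43 'd': at 4  ** P1@[41:43],P4@[42:43]
pos 44 'b': at 10 ·f
pos 45 'a': at 3 ·f
pos 46 'd': at 4  ** P1@[44:46],P4@[45:46]
pos 47 'b': at 10 ·f
pos 48 'a': at 3 ·f
pos 49 'd': at 4  ** P1@[47:49],P4@[48:49]
pos 50 'c': at 1 ·f  ** P0@[50:50]
pos 51 'a': at 15 ·f
pos 52 'd': at 16  ** P4@[51:52]
pos 53 'a': at 6 ·f

All matches (sorted): [[2,1],[2,4],[4,4],[10,0],[11,2],[12,4],[13,0],[15,0],[17,4],[22,1],[22,4],[24,4],[30,1],[30,4],[31,3],[32,4],[33,0],[38,0],[39,2],[43,1],[43,4],[46,1],[46,4],[49,1],[49,4],[50,0],[52,4]]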